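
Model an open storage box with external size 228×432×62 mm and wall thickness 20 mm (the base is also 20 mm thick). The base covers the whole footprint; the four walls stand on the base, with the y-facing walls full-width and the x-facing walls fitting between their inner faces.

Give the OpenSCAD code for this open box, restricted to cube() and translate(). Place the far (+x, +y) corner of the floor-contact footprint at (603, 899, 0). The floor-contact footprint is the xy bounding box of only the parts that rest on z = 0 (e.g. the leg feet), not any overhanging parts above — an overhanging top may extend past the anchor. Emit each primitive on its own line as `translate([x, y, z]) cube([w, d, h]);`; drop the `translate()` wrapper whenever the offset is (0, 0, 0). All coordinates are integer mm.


translate([375, 467, 0]) cube([228, 432, 20]);
translate([375, 467, 20]) cube([228, 20, 42]);
translate([375, 879, 20]) cube([228, 20, 42]);
translate([375, 487, 20]) cube([20, 392, 42]);
translate([583, 487, 20]) cube([20, 392, 42]);


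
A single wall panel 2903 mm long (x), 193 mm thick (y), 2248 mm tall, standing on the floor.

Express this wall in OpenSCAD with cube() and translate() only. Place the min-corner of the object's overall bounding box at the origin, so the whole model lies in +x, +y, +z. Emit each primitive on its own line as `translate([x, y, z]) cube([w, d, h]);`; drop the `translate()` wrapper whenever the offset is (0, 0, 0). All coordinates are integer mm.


cube([2903, 193, 2248]);


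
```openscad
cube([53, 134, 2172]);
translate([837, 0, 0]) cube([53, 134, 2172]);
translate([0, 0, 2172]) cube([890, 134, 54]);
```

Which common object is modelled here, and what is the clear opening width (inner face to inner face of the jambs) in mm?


A door frame. The clear opening width is 784 mm.

Two 2172 mm tall posts with a header on top — a door frame. The left jamb is 53 mm wide at x = 0; the right jamb starts at x = 837. The clear opening is 837 − 53 = 784 mm.


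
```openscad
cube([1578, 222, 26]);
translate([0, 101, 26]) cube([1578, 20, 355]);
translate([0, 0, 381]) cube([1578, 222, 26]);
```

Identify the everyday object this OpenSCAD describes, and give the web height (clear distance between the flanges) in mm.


An I-beam. The web height is 355 mm.

Two wide flanges with a thin centred web — an I-beam. Overall 407 mm minus two 26 mm flanges gives a web of 407 − 2·26 = 355 mm.


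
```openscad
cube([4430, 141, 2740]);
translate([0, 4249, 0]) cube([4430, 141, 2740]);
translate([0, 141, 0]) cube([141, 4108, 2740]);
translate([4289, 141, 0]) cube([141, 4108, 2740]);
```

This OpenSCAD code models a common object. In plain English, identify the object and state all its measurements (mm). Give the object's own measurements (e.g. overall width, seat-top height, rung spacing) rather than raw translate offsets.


The wall frame of a small rectangular building: four walls, each 2740 mm tall and 141 mm thick, enclosing a footprint 4430 mm (x) by 4390 mm (y) outside-to-outside, with no floor or roof. The front and back walls (the −y and +y sides) span the full width; the two side walls fit between them.


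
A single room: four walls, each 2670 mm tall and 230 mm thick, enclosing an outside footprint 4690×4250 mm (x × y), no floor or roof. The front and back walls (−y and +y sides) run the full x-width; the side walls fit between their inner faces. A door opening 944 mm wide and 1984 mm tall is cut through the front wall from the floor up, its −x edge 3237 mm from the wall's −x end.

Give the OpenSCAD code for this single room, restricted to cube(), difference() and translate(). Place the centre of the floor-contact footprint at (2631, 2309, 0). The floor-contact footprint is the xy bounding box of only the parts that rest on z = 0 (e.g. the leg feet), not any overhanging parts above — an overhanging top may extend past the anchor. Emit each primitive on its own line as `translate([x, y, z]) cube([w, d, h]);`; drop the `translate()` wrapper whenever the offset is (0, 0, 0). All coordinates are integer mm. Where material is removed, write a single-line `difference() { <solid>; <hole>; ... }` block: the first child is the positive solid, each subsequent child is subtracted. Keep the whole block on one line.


difference() { translate([286, 184, 0]) cube([4690, 230, 2670]); translate([3523, 184, 0]) cube([944, 230, 1984]); }
translate([286, 4204, 0]) cube([4690, 230, 2670]);
translate([286, 414, 0]) cube([230, 3790, 2670]);
translate([4746, 414, 0]) cube([230, 3790, 2670]);


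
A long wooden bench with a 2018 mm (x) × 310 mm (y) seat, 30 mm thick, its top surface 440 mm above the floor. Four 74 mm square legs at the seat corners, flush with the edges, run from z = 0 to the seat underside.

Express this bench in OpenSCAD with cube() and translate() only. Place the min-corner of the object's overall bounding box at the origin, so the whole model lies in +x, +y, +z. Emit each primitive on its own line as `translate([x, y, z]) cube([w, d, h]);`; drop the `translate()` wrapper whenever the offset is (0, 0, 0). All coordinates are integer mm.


// leg_h = 440 − 30 = 410
translate([0, 0, 410]) cube([2018, 310, 30]);
cube([74, 74, 410]);
translate([0, 236, 0]) cube([74, 74, 410]);
translate([1944, 0, 0]) cube([74, 74, 410]);
translate([1944, 236, 0]) cube([74, 74, 410]);


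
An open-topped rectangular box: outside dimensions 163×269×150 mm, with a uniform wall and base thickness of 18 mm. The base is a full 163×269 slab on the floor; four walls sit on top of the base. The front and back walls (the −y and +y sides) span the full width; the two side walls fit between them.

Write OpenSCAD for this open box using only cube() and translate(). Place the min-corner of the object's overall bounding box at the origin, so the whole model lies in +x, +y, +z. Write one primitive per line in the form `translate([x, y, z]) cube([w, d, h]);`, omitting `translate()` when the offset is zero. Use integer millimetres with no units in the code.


cube([163, 269, 18]);
translate([0, 0, 18]) cube([163, 18, 132]);
translate([0, 251, 18]) cube([163, 18, 132]);
translate([0, 18, 18]) cube([18, 233, 132]);
translate([145, 18, 18]) cube([18, 233, 132]);


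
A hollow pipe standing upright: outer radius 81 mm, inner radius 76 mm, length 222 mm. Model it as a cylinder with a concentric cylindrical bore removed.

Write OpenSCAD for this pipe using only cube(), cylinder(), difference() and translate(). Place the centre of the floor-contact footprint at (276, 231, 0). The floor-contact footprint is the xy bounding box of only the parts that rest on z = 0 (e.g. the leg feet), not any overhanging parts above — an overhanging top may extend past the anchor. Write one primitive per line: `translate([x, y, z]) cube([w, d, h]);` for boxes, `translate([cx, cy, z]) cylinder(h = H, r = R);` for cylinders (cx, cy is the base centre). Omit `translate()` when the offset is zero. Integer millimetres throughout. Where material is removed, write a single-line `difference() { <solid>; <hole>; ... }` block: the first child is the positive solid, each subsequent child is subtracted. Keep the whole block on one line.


difference() { translate([276, 231, 0]) cylinder(h = 222, r = 81); translate([276, 231, 0]) cylinder(h = 222, r = 76); }


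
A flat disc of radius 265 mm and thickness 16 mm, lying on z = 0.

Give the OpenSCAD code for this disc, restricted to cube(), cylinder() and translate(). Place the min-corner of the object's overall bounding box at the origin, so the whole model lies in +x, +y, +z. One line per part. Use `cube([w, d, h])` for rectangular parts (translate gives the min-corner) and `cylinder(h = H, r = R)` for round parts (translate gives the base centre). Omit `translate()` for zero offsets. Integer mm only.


translate([265, 265, 0]) cylinder(h = 16, r = 265);


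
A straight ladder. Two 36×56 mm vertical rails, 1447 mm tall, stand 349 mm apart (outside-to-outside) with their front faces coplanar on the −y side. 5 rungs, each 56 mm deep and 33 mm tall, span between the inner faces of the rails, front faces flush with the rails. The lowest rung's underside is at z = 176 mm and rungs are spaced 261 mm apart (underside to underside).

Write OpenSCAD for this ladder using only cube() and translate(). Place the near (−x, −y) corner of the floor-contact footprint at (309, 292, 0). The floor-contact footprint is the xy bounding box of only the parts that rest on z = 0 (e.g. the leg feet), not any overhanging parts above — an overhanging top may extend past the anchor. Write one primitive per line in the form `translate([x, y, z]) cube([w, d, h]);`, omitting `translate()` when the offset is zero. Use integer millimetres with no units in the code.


// rung span = 349 - 2*36 = 277
// rung[k] z = 176 + k*261
translate([309, 292, 0]) cube([36, 56, 1447]);
translate([622, 292, 0]) cube([36, 56, 1447]);
translate([345, 292, 176]) cube([277, 56, 33]);
translate([345, 292, 437]) cube([277, 56, 33]);
translate([345, 292, 698]) cube([277, 56, 33]);
translate([345, 292, 959]) cube([277, 56, 33]);
translate([345, 292, 1220]) cube([277, 56, 33]);


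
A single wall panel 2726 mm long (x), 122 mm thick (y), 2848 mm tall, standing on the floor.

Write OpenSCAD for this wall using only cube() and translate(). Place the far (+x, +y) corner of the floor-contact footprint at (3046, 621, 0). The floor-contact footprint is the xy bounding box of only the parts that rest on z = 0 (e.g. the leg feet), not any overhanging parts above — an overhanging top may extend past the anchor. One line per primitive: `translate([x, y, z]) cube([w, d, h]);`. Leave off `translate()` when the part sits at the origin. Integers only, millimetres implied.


translate([320, 499, 0]) cube([2726, 122, 2848]);


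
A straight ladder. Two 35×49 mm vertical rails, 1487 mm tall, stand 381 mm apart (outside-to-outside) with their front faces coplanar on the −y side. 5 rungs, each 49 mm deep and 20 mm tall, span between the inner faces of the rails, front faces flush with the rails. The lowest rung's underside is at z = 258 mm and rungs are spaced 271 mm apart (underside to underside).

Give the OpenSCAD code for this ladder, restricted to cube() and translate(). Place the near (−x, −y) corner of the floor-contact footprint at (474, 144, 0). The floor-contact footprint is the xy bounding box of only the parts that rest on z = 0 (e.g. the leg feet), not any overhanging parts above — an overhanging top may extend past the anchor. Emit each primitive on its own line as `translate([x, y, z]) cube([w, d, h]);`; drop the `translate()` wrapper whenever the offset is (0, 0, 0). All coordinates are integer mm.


translate([474, 144, 0]) cube([35, 49, 1487]);
translate([820, 144, 0]) cube([35, 49, 1487]);
translate([509, 144, 258]) cube([311, 49, 20]);
translate([509, 144, 529]) cube([311, 49, 20]);
translate([509, 144, 800]) cube([311, 49, 20]);
translate([509, 144, 1071]) cube([311, 49, 20]);
translate([509, 144, 1342]) cube([311, 49, 20]);


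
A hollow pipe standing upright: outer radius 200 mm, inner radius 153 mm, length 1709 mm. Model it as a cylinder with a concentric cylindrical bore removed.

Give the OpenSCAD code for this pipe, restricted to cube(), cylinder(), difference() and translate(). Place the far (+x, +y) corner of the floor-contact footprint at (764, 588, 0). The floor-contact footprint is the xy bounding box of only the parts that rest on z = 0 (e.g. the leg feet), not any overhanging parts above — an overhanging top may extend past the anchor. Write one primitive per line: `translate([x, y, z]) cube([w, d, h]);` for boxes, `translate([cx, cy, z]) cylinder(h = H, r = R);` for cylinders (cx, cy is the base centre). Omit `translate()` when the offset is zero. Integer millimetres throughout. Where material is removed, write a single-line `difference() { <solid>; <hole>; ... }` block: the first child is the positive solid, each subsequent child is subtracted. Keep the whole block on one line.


difference() { translate([564, 388, 0]) cylinder(h = 1709, r = 200); translate([564, 388, 0]) cylinder(h = 1709, r = 153); }


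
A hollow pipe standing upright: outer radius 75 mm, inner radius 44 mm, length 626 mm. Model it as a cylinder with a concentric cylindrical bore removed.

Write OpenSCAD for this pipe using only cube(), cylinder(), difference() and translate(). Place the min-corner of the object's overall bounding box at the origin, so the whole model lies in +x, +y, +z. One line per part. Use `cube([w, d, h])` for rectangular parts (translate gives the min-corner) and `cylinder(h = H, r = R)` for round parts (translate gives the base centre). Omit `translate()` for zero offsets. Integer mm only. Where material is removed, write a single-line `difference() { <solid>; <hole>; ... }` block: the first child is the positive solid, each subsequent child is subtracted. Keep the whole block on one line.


difference() { translate([75, 75, 0]) cylinder(h = 626, r = 75); translate([75, 75, 0]) cylinder(h = 626, r = 44); }


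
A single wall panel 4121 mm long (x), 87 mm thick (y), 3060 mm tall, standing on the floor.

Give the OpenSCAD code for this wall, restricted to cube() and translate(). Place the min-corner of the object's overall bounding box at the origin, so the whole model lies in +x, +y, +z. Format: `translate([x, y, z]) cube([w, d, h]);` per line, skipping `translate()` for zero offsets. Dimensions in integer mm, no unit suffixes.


cube([4121, 87, 3060]);


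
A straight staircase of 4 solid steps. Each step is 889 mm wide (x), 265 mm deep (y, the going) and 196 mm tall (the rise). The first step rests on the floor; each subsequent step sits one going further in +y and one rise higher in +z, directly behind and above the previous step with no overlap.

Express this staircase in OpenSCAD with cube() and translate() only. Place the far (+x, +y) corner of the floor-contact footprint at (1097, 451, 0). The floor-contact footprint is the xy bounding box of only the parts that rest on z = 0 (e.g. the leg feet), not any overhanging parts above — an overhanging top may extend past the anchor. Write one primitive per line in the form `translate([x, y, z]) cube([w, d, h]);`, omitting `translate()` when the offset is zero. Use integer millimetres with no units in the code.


translate([208, 186, 0]) cube([889, 265, 196]);
translate([208, 451, 196]) cube([889, 265, 196]);
translate([208, 716, 392]) cube([889, 265, 196]);
translate([208, 981, 588]) cube([889, 265, 196]);


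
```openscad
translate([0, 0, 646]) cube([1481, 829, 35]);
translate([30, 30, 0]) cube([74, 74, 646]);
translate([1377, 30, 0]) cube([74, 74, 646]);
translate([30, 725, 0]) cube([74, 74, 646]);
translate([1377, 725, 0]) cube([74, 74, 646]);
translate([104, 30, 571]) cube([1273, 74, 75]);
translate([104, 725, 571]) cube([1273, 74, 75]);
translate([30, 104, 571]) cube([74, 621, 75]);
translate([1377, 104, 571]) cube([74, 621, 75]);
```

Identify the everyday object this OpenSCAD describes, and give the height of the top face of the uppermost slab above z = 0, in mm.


A table. The table height is 681 mm.

A 1481×829×35 slab sits at z = 646 on four 74 mm square posts — a table. The top surface is at 646 + 35 = 681 mm.


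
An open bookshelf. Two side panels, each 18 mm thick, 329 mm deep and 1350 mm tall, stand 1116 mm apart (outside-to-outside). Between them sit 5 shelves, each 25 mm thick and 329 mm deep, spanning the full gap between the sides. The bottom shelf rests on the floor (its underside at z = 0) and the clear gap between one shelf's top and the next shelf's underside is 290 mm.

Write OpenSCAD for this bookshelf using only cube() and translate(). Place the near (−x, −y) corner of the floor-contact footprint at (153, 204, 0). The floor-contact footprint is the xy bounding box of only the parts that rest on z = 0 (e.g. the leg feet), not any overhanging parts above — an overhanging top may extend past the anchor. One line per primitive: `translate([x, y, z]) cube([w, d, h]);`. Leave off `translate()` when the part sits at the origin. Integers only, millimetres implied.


translate([153, 204, 0]) cube([18, 329, 1350]);
translate([1251, 204, 0]) cube([18, 329, 1350]);
translate([171, 204, 0]) cube([1080, 329, 25]);
translate([171, 204, 315]) cube([1080, 329, 25]);
translate([171, 204, 630]) cube([1080, 329, 25]);
translate([171, 204, 945]) cube([1080, 329, 25]);
translate([171, 204, 1260]) cube([1080, 329, 25]);


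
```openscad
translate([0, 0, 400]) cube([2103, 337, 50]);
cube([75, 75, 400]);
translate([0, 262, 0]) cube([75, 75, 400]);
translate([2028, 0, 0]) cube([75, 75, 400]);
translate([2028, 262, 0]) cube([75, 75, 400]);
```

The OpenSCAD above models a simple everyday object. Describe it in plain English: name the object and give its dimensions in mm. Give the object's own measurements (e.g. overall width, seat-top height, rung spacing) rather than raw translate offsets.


A long wooden bench with a 2103 mm (x) × 337 mm (y) seat, 50 mm thick, its top surface 450 mm above the floor. Four 75 mm square legs at the seat corners, flush with the edges, run from z = 0 to the seat underside.


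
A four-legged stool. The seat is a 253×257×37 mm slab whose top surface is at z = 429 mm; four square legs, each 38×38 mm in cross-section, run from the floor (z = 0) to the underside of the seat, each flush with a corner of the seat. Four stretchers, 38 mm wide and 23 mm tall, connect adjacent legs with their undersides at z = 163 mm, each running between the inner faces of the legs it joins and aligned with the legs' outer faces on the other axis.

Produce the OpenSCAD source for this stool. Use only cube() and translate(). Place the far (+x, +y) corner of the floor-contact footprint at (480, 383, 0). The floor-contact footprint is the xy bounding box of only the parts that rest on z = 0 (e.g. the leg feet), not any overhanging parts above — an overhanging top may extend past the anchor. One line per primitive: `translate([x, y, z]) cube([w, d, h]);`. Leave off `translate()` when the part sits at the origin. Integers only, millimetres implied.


translate([227, 126, 392]) cube([253, 257, 37]);
translate([227, 126, 0]) cube([38, 38, 392]);
translate([442, 126, 0]) cube([38, 38, 392]);
translate([227, 345, 0]) cube([38, 38, 392]);
translate([442, 345, 0]) cube([38, 38, 392]);
translate([265, 126, 163]) cube([177, 38, 23]);
translate([265, 345, 163]) cube([177, 38, 23]);
translate([227, 164, 163]) cube([38, 181, 23]);
translate([442, 164, 163]) cube([38, 181, 23]);


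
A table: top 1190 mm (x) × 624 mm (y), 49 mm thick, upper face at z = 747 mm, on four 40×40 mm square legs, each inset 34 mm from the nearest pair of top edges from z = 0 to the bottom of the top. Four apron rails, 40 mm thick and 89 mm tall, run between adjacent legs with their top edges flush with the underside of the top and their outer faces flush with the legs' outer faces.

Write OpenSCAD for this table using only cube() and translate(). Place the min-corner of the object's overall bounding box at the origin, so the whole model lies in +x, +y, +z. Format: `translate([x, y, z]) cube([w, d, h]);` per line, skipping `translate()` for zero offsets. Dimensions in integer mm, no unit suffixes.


// leg_h = 747 - 49 = 698
// apron z = 698 - 89 = 609
translate([0, 0, 698]) cube([1190, 624, 49]);
translate([34, 34, 0]) cube([40, 40, 698]);
translate([1116, 34, 0]) cube([40, 40, 698]);
translate([34, 550, 0]) cube([40, 40, 698]);
translate([1116, 550, 0]) cube([40, 40, 698]);
translate([74, 34, 609]) cube([1042, 40, 89]);
translate([74, 550, 609]) cube([1042, 40, 89]);
translate([34, 74, 609]) cube([40, 476, 89]);
translate([1116, 74, 609]) cube([40, 476, 89]);


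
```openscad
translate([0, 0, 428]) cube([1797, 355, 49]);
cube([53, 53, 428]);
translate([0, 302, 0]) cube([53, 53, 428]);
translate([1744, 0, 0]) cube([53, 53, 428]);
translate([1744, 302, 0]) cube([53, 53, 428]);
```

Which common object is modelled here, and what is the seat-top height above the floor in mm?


A bench. The seat-top height is 477 mm.

A long slab on four corner posts — a bench. The slab sits at z = 428 with thickness 49, so the top is 428 + 49 = 477 mm.


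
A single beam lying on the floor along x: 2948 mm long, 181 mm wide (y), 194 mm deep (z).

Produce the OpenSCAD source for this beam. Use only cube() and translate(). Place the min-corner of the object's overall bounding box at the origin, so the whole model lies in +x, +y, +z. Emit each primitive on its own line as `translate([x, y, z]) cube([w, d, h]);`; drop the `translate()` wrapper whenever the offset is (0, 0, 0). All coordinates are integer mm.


cube([2948, 181, 194]);


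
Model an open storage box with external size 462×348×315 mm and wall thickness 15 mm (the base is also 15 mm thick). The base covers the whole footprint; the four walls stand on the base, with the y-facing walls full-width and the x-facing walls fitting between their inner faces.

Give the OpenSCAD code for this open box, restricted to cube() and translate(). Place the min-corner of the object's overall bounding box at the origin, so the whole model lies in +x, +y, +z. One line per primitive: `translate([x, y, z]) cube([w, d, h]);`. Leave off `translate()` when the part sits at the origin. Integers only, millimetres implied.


cube([462, 348, 15]);
translate([0, 0, 15]) cube([462, 15, 300]);
translate([0, 333, 15]) cube([462, 15, 300]);
translate([0, 15, 15]) cube([15, 318, 300]);
translate([447, 15, 15]) cube([15, 318, 300]);


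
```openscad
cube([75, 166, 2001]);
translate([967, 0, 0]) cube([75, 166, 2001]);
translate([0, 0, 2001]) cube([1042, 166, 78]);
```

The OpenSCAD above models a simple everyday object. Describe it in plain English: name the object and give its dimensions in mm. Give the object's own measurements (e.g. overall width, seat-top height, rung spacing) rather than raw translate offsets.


A door frame. The clear opening is 892 mm wide and 2001 mm high. Two 75 mm wide jambs, 166 mm deep, stand either side of the opening from the floor to the top of the opening. A 78 mm thick head sits across the top of both jambs, spanning the full outside width of the frame.


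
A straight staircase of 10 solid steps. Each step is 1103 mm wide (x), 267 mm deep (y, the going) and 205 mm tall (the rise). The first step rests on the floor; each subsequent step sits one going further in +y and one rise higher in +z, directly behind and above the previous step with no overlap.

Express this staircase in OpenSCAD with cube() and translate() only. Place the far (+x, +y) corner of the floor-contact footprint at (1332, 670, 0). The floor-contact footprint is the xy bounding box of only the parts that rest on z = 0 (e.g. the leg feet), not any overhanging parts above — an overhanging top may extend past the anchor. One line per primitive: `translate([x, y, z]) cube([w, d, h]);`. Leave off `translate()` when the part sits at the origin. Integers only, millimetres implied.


translate([229, 403, 0]) cube([1103, 267, 205]);
translate([229, 670, 205]) cube([1103, 267, 205]);
translate([229, 937, 410]) cube([1103, 267, 205]);
translate([229, 1204, 615]) cube([1103, 267, 205]);
translate([229, 1471, 820]) cube([1103, 267, 205]);
translate([229, 1738, 1025]) cube([1103, 267, 205]);
translate([229, 2005, 1230]) cube([1103, 267, 205]);
translate([229, 2272, 1435]) cube([1103, 267, 205]);
translate([229, 2539, 1640]) cube([1103, 267, 205]);
translate([229, 2806, 1845]) cube([1103, 267, 205]);


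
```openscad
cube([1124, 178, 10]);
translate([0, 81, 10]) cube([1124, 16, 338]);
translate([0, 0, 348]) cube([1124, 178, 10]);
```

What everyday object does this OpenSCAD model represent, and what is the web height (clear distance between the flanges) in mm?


An I-beam. The web height is 338 mm.

Two wide flanges with a thin centred web — an I-beam. Overall 358 mm minus two 10 mm flanges gives a web of 358 − 2·10 = 338 mm.


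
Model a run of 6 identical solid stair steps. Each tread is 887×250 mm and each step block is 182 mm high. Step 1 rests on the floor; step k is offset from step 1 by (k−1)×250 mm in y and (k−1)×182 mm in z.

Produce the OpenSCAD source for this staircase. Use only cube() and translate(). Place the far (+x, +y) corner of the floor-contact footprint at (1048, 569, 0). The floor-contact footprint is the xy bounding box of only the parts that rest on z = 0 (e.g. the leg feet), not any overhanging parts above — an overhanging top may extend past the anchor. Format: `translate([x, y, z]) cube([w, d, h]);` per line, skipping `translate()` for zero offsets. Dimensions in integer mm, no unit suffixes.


translate([161, 319, 0]) cube([887, 250, 182]);
translate([161, 569, 182]) cube([887, 250, 182]);
translate([161, 819, 364]) cube([887, 250, 182]);
translate([161, 1069, 546]) cube([887, 250, 182]);
translate([161, 1319, 728]) cube([887, 250, 182]);
translate([161, 1569, 910]) cube([887, 250, 182]);


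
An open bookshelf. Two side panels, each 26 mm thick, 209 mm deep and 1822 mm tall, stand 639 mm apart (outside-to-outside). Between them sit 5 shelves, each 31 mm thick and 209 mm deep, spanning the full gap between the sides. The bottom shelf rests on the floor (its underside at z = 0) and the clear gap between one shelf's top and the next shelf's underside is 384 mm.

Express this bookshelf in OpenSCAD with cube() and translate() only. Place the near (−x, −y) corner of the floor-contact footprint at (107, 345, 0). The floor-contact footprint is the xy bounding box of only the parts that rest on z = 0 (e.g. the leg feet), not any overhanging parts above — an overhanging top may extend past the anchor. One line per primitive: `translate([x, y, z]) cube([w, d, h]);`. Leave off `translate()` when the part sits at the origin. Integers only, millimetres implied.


translate([107, 345, 0]) cube([26, 209, 1822]);
translate([720, 345, 0]) cube([26, 209, 1822]);
translate([133, 345, 0]) cube([587, 209, 31]);
translate([133, 345, 415]) cube([587, 209, 31]);
translate([133, 345, 830]) cube([587, 209, 31]);
translate([133, 345, 1245]) cube([587, 209, 31]);
translate([133, 345, 1660]) cube([587, 209, 31]);


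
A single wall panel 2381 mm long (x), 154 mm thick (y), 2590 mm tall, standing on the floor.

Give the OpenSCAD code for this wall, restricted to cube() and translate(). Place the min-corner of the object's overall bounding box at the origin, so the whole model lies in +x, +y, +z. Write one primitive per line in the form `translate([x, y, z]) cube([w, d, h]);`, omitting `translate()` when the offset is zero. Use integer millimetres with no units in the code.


cube([2381, 154, 2590]);


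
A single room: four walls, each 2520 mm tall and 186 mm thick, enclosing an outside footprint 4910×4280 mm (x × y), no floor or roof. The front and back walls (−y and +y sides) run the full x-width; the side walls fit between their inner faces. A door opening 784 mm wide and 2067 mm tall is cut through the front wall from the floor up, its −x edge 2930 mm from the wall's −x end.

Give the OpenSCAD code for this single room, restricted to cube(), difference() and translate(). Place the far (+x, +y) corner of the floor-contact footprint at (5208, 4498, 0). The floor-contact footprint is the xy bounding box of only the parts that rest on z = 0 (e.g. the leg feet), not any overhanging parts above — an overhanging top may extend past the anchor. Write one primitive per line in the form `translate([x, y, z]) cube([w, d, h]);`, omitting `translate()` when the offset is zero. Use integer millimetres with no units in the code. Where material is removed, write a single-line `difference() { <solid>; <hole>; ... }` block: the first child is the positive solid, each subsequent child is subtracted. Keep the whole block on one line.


difference() { translate([298, 218, 0]) cube([4910, 186, 2520]); translate([3228, 218, 0]) cube([784, 186, 2067]); }
translate([298, 4312, 0]) cube([4910, 186, 2520]);
translate([298, 404, 0]) cube([186, 3908, 2520]);
translate([5022, 404, 0]) cube([186, 3908, 2520]);


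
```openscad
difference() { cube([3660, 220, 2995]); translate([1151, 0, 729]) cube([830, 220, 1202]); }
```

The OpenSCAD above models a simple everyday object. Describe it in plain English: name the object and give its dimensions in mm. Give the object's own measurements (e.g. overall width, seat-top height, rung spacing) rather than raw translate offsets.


A wall 3660 mm long (x), 220 mm thick (y), 2995 mm tall, with a rectangular window opening cut through it. The opening is 830 mm wide and 1202 mm tall; its sill is at z = 729 mm and its near (−x) edge is 1151 mm from the wall's −x end. The opening passes through the full wall thickness.


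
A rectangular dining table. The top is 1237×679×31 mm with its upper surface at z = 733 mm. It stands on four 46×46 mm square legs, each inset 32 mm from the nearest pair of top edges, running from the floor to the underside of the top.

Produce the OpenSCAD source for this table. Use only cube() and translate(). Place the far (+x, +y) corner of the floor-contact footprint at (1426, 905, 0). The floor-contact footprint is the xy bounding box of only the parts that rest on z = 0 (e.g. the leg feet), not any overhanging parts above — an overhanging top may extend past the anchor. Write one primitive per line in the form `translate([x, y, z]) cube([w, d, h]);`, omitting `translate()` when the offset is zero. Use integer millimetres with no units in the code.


translate([221, 258, 702]) cube([1237, 679, 31]);
translate([253, 290, 0]) cube([46, 46, 702]);
translate([1380, 290, 0]) cube([46, 46, 702]);
translate([253, 859, 0]) cube([46, 46, 702]);
translate([1380, 859, 0]) cube([46, 46, 702]);


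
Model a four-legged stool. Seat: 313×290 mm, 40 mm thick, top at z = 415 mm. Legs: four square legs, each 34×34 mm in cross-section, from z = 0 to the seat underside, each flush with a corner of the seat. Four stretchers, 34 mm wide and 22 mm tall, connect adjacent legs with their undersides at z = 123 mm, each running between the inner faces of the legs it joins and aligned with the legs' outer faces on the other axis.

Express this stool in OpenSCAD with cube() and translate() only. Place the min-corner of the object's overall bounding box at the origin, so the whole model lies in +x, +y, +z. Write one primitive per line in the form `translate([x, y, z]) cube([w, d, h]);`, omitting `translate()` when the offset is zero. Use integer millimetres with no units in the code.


translate([0, 0, 375]) cube([313, 290, 40]);
cube([34, 34, 375]);
translate([279, 0, 0]) cube([34, 34, 375]);
translate([0, 256, 0]) cube([34, 34, 375]);
translate([279, 256, 0]) cube([34, 34, 375]);
translate([34, 0, 123]) cube([245, 34, 22]);
translate([34, 256, 123]) cube([245, 34, 22]);
translate([0, 34, 123]) cube([34, 222, 22]);
translate([279, 34, 123]) cube([34, 222, 22]);


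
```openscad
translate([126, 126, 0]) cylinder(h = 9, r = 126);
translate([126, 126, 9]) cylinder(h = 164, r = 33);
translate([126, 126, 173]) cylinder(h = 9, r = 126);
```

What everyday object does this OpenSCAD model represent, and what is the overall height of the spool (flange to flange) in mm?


A spool. The overall height is 182 mm.

Three coaxial cylinders, large–small–large — a spool. Two 9 mm flanges and a 164 mm core give 9 + 164 + 9 = 182 mm.


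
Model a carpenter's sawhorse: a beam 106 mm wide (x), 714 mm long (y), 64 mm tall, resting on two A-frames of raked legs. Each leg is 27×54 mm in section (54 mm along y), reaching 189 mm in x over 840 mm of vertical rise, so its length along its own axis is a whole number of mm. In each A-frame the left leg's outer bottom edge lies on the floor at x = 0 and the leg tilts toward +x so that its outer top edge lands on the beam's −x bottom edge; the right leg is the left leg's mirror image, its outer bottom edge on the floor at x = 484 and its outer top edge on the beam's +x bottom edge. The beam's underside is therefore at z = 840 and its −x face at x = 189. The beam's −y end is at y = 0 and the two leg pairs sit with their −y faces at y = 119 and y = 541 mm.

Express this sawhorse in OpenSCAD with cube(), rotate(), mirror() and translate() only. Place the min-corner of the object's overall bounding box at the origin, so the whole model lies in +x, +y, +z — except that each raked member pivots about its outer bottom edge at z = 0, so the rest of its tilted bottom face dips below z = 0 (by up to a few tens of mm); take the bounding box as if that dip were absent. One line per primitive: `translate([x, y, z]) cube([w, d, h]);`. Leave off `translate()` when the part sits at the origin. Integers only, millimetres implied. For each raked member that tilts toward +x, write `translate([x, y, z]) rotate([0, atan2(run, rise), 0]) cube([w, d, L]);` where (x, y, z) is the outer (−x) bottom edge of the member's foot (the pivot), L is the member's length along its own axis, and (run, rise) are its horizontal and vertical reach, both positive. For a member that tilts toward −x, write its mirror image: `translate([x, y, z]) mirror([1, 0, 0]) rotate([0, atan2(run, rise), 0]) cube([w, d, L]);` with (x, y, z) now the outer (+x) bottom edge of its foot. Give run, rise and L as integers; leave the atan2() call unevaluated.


// leg length = √(189² + 840²) = 861
// right-leg outer foot x = 2·189 + 106 = 484
// beam min-corner = (189, 0, 840)
translate([189, 0, 840]) cube([106, 714, 64]);
translate([0, 119, 0]) rotate([0, atan2(189, 840), 0]) cube([27, 54, 861]);
translate([484, 119, 0]) mirror([1, 0, 0]) rotate([0, atan2(189, 840), 0]) cube([27, 54, 861]);
translate([0, 541, 0]) rotate([0, atan2(189, 840), 0]) cube([27, 54, 861]);
translate([484, 541, 0]) mirror([1, 0, 0]) rotate([0, atan2(189, 840), 0]) cube([27, 54, 861]);


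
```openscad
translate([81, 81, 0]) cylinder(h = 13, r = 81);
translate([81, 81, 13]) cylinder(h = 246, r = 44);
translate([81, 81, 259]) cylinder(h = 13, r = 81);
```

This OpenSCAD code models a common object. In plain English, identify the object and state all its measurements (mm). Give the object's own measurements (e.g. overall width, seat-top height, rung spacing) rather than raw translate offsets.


A spool: two coaxial disc flanges of radius 81 mm and thickness 13 mm, joined by a core cylinder of radius 44 mm and height 246 mm. The lower flange rests on z = 0 and the three cylinders share a vertical axis.


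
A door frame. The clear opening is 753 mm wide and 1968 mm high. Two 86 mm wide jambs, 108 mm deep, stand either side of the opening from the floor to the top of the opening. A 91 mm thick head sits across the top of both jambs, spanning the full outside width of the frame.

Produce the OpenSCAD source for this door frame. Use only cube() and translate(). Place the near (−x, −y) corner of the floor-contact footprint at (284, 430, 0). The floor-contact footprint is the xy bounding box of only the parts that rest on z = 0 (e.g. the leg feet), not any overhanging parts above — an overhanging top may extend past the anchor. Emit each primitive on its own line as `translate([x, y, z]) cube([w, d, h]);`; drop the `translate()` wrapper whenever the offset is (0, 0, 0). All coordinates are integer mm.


translate([284, 430, 0]) cube([86, 108, 1968]);
translate([1123, 430, 0]) cube([86, 108, 1968]);
translate([284, 430, 1968]) cube([925, 108, 91]);


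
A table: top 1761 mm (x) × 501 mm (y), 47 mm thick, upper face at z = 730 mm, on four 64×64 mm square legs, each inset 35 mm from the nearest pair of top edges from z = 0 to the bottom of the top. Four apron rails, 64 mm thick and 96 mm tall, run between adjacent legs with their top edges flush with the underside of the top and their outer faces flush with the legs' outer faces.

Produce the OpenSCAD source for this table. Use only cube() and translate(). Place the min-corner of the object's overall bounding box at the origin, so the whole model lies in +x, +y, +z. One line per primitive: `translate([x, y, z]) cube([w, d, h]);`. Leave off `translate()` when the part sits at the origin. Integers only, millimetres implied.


translate([0, 0, 683]) cube([1761, 501, 47]);
translate([35, 35, 0]) cube([64, 64, 683]);
translate([1662, 35, 0]) cube([64, 64, 683]);
translate([35, 402, 0]) cube([64, 64, 683]);
translate([1662, 402, 0]) cube([64, 64, 683]);
translate([99, 35, 587]) cube([1563, 64, 96]);
translate([99, 402, 587]) cube([1563, 64, 96]);
translate([35, 99, 587]) cube([64, 303, 96]);
translate([1662, 99, 587]) cube([64, 303, 96]);


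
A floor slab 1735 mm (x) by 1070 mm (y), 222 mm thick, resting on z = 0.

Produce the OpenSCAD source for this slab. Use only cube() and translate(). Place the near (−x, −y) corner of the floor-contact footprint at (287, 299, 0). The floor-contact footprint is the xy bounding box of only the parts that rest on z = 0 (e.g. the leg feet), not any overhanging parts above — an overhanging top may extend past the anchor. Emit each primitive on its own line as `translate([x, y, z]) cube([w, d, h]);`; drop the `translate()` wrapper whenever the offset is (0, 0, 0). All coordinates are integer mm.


translate([287, 299, 0]) cube([1735, 1070, 222]);


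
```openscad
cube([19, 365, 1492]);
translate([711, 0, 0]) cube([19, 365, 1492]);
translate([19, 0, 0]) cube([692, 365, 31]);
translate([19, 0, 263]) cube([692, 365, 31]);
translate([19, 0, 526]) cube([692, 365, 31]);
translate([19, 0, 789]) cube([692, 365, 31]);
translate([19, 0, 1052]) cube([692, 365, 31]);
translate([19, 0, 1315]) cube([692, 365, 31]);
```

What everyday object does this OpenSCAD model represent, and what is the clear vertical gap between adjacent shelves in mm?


A bookshelf. The clear shelf gap is 232 mm.

Two tall side panels with 6 horizontal boards between them — a bookshelf. The first two shelf undersides are at z = 0 and z = 263; with shelf thickness 31, the clear gap is 263 − 0 − 31 = 232 mm.


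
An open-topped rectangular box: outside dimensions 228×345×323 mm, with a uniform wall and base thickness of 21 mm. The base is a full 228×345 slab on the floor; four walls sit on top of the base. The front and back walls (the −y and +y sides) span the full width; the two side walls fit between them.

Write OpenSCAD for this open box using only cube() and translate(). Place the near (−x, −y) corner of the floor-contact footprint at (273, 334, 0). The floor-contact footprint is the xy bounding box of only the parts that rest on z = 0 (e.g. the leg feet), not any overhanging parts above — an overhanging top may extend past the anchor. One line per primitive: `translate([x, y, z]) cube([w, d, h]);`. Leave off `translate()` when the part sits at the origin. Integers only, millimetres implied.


translate([273, 334, 0]) cube([228, 345, 21]);
translate([273, 334, 21]) cube([228, 21, 302]);
translate([273, 658, 21]) cube([228, 21, 302]);
translate([273, 355, 21]) cube([21, 303, 302]);
translate([480, 355, 21]) cube([21, 303, 302]);


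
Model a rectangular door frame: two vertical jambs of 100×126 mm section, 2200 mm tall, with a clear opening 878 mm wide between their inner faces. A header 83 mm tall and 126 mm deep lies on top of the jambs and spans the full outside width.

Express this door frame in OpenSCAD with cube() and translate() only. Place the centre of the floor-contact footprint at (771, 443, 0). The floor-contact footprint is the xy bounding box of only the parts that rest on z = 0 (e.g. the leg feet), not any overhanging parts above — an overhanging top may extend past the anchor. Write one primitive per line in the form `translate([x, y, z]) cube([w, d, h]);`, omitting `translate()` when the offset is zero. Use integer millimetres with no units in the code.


translate([232, 380, 0]) cube([100, 126, 2200]);
translate([1210, 380, 0]) cube([100, 126, 2200]);
translate([232, 380, 2200]) cube([1078, 126, 83]);


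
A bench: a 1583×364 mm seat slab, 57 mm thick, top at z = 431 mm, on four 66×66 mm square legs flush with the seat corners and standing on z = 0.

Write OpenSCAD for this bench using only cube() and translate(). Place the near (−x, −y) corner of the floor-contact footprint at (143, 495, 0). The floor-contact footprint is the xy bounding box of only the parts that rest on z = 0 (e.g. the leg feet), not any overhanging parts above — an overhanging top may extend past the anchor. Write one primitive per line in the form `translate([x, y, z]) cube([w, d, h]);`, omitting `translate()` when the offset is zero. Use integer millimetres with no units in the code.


// leg_h = 431 − 57 = 374
translate([143, 495, 374]) cube([1583, 364, 57]);
translate([143, 495, 0]) cube([66, 66, 374]);
translate([143, 793, 0]) cube([66, 66, 374]);
translate([1660, 495, 0]) cube([66, 66, 374]);
translate([1660, 793, 0]) cube([66, 66, 374]);
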